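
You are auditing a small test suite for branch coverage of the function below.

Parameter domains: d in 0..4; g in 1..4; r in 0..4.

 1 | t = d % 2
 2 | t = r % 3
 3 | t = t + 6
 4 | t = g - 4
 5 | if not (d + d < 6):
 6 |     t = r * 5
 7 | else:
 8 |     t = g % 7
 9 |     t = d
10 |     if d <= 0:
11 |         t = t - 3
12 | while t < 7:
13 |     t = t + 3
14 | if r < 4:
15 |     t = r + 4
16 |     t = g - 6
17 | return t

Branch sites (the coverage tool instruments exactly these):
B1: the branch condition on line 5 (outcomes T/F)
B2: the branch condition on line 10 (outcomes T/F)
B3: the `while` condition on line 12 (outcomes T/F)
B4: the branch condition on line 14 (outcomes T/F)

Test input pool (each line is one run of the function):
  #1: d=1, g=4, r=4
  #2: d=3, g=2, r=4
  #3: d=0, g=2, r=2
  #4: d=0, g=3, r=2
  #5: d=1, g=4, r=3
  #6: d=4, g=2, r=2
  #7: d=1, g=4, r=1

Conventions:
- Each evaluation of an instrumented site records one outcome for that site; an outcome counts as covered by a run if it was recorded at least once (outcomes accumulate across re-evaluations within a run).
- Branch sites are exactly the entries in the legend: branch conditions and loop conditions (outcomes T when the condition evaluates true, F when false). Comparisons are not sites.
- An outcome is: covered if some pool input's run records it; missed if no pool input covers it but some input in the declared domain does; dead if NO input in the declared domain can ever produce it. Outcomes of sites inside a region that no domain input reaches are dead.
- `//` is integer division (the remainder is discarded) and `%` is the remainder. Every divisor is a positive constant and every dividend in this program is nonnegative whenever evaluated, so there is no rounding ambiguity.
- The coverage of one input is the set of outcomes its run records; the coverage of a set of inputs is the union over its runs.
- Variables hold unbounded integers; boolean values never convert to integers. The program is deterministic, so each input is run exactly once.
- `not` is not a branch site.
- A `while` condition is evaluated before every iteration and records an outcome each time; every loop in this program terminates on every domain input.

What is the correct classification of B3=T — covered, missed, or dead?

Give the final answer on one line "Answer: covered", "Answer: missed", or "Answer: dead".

B3=T is recorded by pool input(s) 1, 3, 4, 5, 7 -> covered

Answer: covered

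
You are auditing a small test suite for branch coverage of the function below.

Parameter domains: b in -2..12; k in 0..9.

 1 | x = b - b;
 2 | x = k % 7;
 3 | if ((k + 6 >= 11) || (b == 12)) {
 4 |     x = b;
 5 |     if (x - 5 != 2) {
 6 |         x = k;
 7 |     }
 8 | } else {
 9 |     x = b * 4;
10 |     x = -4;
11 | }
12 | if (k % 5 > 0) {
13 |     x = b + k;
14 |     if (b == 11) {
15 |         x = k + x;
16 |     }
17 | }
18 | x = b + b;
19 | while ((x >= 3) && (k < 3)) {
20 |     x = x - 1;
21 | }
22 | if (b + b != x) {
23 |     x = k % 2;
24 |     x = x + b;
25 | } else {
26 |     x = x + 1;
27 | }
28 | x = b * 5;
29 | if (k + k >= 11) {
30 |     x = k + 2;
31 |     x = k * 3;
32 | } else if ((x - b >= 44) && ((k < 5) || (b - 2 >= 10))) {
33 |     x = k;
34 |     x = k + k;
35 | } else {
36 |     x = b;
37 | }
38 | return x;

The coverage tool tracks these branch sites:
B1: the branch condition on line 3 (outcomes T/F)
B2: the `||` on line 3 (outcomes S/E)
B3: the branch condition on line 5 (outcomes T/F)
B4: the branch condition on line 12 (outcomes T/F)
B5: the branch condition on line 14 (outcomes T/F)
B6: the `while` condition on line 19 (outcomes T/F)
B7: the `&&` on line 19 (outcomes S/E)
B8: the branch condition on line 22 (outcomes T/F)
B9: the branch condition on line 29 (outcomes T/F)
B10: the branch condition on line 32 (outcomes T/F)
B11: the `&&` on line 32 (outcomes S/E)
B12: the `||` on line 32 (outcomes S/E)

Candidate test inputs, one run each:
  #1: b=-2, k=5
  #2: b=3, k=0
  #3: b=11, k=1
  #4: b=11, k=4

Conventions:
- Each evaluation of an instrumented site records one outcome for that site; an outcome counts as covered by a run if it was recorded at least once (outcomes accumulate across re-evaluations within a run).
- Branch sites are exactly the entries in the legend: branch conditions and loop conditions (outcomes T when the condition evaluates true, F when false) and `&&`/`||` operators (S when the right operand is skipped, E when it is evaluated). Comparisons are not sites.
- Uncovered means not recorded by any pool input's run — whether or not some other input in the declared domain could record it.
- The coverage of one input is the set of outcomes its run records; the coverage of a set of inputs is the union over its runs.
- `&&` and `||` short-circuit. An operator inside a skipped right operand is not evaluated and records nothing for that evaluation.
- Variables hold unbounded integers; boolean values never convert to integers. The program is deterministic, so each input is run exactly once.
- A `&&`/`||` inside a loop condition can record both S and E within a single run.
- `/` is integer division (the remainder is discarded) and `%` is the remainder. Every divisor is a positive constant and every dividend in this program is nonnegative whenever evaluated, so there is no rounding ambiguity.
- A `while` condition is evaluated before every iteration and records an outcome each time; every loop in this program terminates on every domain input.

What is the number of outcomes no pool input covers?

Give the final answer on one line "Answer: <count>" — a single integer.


#1 (b=-2, k=5) -> B2->S, B1->T, B3->T, B4->F, B7->S, B6->F, B8->F, B9->F, B11->S, B10->F; covered: B1=T, B2=S, B3=T, B4=F, B6=F, B7=S, B8=F, B9=F, B10=F, B11=S
#2 (b=3, k=0) -> B2->E, B1->F, B4->F, B7->E, B6->T, B7->E, B6->T, B7->E, B6->T, B7->E, B6->T, B7->S, B6->F, B8->T, ...; covered: B1=F, B2=E, B4=F, B6=T, B6=F, B7=S, B7=E, B8=T, B9=F, B10=F, B11=S
#3 (b=11, k=1) -> B2->E, B1->F, B4->T, B5->T, B7->E, B6->T, B7->E, B6->T, B7->E, B6->T, B7->E, B6->T, B7->E, B6->T, ...; covered: B1=F, B2=E, B4=T, B5=T, B6=T, B6=F, B7=S, B7=E, B8=T, B9=F, B10=T, B11=E, B12=S
#4 (b=11, k=4) -> B2->E, B1->F, B4->T, B5->T, B7->E, B6->F, B8->F, B9->F, B11->E, B12->S, B10->T; covered: B1=F, B2=E, B4=T, B5=T, B6=F, B7=E, B8=F, B9=F, B10=T, B11=E, B12=S
union over the pool: B1=T, B1=F, B2=S, B2=E, B3=T, B4=T, B4=F, B5=T, B6=T, B6=F, B7=S, B7=E, B8=T, B8=F, B9=F, B10=T, B10=F, B11=S, B11=E, B12=S
uncovered (4 of 24): B3=F, B5=F, B9=T, B12=E
Answer: 4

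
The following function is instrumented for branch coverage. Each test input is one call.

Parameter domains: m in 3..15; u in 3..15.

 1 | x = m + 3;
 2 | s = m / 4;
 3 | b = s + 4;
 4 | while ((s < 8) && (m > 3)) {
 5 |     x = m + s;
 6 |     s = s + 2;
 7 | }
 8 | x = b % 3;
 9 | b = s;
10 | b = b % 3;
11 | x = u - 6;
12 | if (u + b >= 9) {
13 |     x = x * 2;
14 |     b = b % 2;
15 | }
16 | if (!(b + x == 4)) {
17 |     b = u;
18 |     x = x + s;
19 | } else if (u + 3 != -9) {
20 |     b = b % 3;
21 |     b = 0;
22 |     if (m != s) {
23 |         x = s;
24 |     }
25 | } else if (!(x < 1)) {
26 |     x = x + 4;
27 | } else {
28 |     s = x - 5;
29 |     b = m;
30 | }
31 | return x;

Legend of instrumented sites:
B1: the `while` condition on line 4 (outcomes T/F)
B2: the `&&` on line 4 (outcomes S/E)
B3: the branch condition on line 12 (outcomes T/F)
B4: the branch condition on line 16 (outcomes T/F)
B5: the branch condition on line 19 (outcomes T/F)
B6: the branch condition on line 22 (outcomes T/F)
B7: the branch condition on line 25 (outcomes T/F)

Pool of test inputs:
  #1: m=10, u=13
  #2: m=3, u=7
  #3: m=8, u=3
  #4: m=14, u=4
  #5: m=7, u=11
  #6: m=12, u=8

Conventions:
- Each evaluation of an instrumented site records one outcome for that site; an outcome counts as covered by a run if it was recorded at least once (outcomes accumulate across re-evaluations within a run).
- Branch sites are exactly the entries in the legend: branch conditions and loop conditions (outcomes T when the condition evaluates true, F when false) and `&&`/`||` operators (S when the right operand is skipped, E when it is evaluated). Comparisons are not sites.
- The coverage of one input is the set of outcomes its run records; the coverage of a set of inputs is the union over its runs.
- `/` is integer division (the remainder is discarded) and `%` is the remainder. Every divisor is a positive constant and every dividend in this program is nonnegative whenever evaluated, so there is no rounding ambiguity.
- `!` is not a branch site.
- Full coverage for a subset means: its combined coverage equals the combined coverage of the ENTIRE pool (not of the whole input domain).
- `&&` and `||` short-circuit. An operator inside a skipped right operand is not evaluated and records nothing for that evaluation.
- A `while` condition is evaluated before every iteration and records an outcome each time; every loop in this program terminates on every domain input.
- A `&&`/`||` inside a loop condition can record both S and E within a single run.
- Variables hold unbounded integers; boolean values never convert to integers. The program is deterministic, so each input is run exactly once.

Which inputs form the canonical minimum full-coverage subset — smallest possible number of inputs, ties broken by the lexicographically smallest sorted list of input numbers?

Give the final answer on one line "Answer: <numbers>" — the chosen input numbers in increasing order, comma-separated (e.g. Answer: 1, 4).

run #1 (m=10, u=13) records B1=T, B1=F, B2=S, B2=E, B3=T, B4=T
run #2 (m=3, u=7) records B1=F, B2=E, B3=F, B4=T
run #3 (m=8, u=3) records B1=T, B1=F, B2=S, B2=E, B3=F, B4=T
run #4 (m=14, u=4) records B1=T, B1=F, B2=S, B2=E, B3=F, B4=T
run #5 (m=7, u=11) records B1=T, B1=F, B2=S, B2=E, B3=T, B4=T
run #6 (m=12, u=8) records B1=T, B1=F, B2=S, B2=E, B3=F, B4=T
the full pool covers 7 outcomes: B1=T, B1=F, B2=S, B2=E, B3=T, B3=F, B4=T
every size-1 subset falls short of the 7 outcomes (best: 6/7)
size 2: inputs {1, 2} cover all 7 outcomes, and no lexicographically smaller subset of this size does

Answer: 1, 2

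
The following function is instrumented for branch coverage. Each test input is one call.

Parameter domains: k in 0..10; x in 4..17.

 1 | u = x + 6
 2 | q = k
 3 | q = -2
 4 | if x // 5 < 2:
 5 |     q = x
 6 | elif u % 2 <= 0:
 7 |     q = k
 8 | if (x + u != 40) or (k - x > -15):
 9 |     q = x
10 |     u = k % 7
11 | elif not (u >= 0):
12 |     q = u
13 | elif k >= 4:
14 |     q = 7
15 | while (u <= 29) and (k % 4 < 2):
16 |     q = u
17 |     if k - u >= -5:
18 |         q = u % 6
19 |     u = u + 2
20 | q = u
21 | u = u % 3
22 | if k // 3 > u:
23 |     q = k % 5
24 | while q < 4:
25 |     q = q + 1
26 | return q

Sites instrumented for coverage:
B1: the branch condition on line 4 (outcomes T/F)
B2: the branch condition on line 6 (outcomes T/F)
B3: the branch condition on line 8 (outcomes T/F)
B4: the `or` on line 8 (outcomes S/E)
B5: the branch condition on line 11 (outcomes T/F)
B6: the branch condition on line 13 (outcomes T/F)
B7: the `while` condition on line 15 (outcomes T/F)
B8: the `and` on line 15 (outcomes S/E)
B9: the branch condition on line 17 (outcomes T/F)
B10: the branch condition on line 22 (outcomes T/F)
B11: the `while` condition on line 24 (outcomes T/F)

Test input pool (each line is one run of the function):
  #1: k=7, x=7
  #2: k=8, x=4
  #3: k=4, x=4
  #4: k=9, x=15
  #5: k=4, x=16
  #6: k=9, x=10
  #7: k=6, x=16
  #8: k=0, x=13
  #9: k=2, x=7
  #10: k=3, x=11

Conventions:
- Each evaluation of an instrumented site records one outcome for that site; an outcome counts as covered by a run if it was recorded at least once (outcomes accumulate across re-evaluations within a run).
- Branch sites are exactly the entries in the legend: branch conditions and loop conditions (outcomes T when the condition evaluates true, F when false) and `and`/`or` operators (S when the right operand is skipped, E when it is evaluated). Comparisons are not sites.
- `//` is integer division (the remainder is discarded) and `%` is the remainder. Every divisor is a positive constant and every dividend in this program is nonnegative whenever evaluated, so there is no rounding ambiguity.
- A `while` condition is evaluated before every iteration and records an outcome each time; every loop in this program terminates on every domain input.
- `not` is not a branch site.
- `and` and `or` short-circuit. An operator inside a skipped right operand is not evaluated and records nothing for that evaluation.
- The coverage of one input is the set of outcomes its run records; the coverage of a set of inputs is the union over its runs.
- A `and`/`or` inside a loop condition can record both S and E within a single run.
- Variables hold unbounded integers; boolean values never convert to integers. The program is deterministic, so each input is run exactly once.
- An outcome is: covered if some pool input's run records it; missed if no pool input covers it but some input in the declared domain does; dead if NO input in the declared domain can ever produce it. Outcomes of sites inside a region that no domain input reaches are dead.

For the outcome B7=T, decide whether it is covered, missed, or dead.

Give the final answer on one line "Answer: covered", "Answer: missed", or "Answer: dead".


B7=T is recorded by pool input(s) 2, 3, 4, 5, 6, 8 -> covered
Answer: covered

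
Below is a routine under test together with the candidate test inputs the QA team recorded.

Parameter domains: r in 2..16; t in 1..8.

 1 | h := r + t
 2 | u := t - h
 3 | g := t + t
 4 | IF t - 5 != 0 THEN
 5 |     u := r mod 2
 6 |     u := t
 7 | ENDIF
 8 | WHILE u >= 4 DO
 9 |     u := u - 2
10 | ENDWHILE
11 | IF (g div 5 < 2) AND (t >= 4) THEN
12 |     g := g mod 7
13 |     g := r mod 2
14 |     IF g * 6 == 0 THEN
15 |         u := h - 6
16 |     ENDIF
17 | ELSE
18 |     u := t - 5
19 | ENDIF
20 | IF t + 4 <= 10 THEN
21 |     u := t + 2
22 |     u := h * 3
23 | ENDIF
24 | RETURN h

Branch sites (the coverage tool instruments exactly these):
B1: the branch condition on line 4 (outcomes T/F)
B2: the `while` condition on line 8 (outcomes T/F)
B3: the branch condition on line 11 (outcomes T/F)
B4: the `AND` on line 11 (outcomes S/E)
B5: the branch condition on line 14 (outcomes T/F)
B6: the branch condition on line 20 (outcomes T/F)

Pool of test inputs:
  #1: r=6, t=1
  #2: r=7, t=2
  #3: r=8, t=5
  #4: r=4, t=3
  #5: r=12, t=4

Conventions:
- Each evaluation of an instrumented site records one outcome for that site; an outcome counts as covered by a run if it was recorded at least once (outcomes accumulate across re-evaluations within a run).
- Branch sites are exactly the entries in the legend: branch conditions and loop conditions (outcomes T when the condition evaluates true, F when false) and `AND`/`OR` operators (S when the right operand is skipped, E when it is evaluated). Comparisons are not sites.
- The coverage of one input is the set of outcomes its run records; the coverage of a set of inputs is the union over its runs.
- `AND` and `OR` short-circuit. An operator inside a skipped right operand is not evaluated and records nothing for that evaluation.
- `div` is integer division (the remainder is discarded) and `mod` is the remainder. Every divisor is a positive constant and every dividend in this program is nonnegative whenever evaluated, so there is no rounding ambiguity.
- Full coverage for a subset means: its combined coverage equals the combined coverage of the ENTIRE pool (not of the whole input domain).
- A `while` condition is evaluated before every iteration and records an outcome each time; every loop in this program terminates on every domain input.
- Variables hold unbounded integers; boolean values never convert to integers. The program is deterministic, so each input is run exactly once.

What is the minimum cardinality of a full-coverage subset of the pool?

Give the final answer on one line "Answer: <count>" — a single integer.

run #1 (r=6, t=1) records B1=T, B2=F, B3=F, B4=E, B6=T
run #2 (r=7, t=2) records B1=T, B2=F, B3=F, B4=E, B6=T
run #3 (r=8, t=5) records B1=F, B2=F, B3=F, B4=S, B6=T
run #4 (r=4, t=3) records B1=T, B2=F, B3=F, B4=E, B6=T
run #5 (r=12, t=4) records B1=T, B2=T, B2=F, B3=T, B4=E, B5=T, B6=T
together the pool reaches 10 outcomes: B1=T, B1=F, B2=T, B2=F, B3=T, B3=F, B4=S, B4=E, B5=T, B6=T
checked all size-1 subsets: none covers 10 outcomes (max 7/10)
inputs {3, 5} (size 2) cover everything; no size-2 subset with a lexicographically smaller index list covers all 10

Answer: 2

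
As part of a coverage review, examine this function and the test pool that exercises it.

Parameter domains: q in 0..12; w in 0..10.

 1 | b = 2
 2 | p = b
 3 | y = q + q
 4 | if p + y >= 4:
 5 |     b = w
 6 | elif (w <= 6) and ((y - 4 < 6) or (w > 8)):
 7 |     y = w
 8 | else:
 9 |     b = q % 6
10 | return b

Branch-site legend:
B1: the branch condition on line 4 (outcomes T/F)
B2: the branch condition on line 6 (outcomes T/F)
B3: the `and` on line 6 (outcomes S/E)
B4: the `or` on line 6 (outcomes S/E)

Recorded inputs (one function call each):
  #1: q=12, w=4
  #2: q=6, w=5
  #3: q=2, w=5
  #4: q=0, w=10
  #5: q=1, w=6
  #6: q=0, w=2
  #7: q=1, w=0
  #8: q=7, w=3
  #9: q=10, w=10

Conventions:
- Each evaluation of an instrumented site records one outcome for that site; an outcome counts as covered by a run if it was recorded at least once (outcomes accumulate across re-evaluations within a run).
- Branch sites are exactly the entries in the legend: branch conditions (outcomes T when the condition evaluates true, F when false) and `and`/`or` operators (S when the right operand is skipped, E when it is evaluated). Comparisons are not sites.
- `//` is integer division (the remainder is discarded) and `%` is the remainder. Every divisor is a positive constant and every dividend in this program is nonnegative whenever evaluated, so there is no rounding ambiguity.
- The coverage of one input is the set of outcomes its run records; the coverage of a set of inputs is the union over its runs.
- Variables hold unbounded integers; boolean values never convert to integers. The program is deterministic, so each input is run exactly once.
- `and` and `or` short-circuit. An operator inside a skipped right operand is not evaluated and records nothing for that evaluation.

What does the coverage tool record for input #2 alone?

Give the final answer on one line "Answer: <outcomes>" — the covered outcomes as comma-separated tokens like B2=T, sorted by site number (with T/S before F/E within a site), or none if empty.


Tracing the run of input #2 (q=6, w=5):
  B1->T
distinct outcomes covered: B1=T
Answer: B1=T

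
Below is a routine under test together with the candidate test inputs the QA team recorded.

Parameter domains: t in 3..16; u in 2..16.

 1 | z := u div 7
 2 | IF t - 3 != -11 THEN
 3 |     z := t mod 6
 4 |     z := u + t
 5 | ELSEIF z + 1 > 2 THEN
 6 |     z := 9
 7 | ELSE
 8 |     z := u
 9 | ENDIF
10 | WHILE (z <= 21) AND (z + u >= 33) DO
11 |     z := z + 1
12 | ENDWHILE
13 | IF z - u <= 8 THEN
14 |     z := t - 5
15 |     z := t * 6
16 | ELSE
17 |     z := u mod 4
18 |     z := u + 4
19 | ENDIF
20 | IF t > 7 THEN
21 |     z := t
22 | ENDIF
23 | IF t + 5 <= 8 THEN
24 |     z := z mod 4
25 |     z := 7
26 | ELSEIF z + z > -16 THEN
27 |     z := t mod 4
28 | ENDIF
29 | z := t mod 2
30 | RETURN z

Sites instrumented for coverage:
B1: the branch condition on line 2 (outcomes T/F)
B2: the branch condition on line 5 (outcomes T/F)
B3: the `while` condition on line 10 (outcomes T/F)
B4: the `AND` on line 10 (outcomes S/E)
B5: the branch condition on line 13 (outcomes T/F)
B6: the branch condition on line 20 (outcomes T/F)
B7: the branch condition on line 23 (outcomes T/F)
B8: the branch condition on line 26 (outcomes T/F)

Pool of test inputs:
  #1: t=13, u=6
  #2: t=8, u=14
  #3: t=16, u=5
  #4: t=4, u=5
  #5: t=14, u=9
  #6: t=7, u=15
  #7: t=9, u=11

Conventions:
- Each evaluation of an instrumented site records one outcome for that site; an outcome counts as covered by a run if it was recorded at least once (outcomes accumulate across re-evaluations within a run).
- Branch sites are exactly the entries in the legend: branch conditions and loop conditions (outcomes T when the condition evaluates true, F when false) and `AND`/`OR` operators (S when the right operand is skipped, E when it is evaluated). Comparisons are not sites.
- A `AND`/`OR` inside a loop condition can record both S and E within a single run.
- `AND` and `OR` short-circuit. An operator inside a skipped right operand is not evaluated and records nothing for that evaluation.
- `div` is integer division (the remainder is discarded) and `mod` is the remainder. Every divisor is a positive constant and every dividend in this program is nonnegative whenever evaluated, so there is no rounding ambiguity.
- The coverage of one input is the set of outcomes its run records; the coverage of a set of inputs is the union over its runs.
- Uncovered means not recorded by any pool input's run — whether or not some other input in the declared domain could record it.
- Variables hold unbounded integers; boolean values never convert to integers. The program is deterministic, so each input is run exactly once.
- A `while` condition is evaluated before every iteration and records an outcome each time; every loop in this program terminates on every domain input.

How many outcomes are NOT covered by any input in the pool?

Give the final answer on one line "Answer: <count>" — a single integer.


#1 (t=13, u=6) -> B1->T, B4->E, B3->F, B5->F, B6->T, B7->F, B8->T; covered: B1=T, B3=F, B4=E, B5=F, B6=T, B7=F, B8=T
#2 (t=8, u=14) -> B1->T, B4->S, B3->F, B5->T, B6->T, B7->F, B8->T; covered: B1=T, B3=F, B4=S, B5=T, B6=T, B7=F, B8=T
#3 (t=16, u=5) -> B1->T, B4->E, B3->F, B5->F, B6->T, B7->F, B8->T; covered: B1=T, B3=F, B4=E, B5=F, B6=T, B7=F, B8=T
#4 (t=4, u=5) -> B1->T, B4->E, B3->F, B5->T, B6->F, B7->F, B8->T; covered: B1=T, B3=F, B4=E, B5=T, B6=F, B7=F, B8=T
#5 (t=14, u=9) -> B1->T, B4->S, B3->F, B5->F, B6->T, B7->F, B8->T; covered: B1=T, B3=F, B4=S, B5=F, B6=T, B7=F, B8=T
#6 (t=7, u=15) -> B1->T, B4->S, B3->F, B5->T, B6->F, B7->F, B8->T; covered: B1=T, B3=F, B4=S, B5=T, B6=F, B7=F, B8=T
#7 (t=9, u=11) -> B1->T, B4->E, B3->F, B5->F, B6->T, B7->F, B8->T; covered: B1=T, B3=F, B4=E, B5=F, B6=T, B7=F, B8=T
union over the pool: B1=T, B3=F, B4=S, B4=E, B5=T, B5=F, B6=T, B6=F, B7=F, B8=T
uncovered (6 of 16): B1=F, B2=T, B2=F, B3=T, B7=T, B8=F
Answer: 6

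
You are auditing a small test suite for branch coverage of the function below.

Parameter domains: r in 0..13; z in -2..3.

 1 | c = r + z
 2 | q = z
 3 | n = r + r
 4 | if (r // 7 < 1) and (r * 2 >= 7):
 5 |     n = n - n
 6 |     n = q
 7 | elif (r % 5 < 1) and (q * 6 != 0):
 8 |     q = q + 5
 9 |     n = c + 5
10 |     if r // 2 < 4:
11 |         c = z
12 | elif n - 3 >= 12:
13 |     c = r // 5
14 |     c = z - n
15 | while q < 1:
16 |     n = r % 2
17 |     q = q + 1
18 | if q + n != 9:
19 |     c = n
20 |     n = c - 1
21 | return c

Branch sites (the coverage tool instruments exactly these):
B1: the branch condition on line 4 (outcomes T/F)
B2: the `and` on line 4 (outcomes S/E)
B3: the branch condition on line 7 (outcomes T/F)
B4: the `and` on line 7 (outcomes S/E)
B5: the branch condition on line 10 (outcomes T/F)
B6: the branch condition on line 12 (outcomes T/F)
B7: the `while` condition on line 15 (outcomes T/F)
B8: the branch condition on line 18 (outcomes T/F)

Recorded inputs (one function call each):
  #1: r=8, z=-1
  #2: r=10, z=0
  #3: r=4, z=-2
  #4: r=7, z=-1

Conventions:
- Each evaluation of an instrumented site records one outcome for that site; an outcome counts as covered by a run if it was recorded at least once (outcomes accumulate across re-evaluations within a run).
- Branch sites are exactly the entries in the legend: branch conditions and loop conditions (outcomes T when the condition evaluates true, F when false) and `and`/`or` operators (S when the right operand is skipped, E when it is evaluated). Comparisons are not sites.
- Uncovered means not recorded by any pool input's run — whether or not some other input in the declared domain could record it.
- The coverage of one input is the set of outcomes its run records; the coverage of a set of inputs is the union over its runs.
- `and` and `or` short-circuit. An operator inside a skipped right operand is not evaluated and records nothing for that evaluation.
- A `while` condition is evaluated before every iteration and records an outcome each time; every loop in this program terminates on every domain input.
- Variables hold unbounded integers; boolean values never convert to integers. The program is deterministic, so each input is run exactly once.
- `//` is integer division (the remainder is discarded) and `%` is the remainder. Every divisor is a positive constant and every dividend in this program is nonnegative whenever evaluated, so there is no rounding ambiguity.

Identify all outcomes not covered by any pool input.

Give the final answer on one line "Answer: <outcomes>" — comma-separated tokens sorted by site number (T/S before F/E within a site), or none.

test 1 (r=8, z=-1) fires B2->S, B1->F, B4->S, B3->F, B6->T, B7->T, B7->T, B7->F, B8->T; hits B1=F, B2=S, B3=F, B4=S, B6=T, B7=T, B7=F, B8=T
test 2 (r=10, z=0) fires B2->S, B1->F, B4->E, B3->F, B6->T, B7->T, B7->F, B8->T; hits B1=F, B2=S, B3=F, B4=E, B6=T, B7=T, B7=F, B8=T
test 3 (r=4, z=-2) fires B2->E, B1->T, B7->T, B7->T, B7->T, B7->F, B8->T; hits B1=T, B2=E, B7=T, B7=F, B8=T
test 4 (r=7, z=-1) fires B2->S, B1->F, B4->S, B3->F, B6->F, B7->T, B7->T, B7->F, B8->T; hits B1=F, B2=S, B3=F, B4=S, B6=F, B7=T, B7=F, B8=T
union over the pool: B1=T, B1=F, B2=S, B2=E, B3=F, B4=S, B4=E, B6=T, B6=F, B7=T, B7=F, B8=T
uncovered (4 of 16): B3=T, B5=T, B5=F, B8=F

Answer: B3=T, B5=T, B5=F, B8=F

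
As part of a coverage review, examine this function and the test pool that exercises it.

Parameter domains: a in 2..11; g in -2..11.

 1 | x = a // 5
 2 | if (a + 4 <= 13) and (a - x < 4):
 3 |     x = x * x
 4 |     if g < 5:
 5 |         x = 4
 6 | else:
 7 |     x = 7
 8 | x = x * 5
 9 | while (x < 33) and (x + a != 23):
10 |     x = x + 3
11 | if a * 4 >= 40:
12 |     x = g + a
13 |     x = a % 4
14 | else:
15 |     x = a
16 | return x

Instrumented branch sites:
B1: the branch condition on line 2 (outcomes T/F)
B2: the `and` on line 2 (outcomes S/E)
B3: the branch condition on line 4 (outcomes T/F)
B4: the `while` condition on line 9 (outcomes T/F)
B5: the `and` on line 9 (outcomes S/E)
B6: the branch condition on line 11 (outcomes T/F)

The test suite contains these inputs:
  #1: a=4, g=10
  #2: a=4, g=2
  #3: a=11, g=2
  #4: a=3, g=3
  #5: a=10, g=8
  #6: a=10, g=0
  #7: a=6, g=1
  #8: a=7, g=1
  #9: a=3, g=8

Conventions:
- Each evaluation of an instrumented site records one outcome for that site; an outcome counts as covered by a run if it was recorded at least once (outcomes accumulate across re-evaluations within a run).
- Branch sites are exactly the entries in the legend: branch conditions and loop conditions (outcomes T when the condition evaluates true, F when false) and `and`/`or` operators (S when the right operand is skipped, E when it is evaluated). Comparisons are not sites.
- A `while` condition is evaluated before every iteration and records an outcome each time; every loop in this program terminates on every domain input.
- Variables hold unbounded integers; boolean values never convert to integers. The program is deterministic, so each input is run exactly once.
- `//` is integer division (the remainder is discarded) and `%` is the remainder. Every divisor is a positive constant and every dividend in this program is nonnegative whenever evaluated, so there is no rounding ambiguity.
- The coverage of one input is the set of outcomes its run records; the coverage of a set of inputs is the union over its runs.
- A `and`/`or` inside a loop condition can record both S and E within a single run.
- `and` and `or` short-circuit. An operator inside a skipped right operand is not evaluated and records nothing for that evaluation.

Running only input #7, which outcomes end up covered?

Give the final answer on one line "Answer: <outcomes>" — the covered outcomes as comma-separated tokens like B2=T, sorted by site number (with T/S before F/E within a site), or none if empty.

Simulating input #7 (a=6, g=1) step by step:
  B2->E, B1->F, B5->S, B4->F, B6->F
distinct outcomes covered: B1=F, B2=E, B4=F, B5=S, B6=F

Answer: B1=F, B2=E, B4=F, B5=S, B6=F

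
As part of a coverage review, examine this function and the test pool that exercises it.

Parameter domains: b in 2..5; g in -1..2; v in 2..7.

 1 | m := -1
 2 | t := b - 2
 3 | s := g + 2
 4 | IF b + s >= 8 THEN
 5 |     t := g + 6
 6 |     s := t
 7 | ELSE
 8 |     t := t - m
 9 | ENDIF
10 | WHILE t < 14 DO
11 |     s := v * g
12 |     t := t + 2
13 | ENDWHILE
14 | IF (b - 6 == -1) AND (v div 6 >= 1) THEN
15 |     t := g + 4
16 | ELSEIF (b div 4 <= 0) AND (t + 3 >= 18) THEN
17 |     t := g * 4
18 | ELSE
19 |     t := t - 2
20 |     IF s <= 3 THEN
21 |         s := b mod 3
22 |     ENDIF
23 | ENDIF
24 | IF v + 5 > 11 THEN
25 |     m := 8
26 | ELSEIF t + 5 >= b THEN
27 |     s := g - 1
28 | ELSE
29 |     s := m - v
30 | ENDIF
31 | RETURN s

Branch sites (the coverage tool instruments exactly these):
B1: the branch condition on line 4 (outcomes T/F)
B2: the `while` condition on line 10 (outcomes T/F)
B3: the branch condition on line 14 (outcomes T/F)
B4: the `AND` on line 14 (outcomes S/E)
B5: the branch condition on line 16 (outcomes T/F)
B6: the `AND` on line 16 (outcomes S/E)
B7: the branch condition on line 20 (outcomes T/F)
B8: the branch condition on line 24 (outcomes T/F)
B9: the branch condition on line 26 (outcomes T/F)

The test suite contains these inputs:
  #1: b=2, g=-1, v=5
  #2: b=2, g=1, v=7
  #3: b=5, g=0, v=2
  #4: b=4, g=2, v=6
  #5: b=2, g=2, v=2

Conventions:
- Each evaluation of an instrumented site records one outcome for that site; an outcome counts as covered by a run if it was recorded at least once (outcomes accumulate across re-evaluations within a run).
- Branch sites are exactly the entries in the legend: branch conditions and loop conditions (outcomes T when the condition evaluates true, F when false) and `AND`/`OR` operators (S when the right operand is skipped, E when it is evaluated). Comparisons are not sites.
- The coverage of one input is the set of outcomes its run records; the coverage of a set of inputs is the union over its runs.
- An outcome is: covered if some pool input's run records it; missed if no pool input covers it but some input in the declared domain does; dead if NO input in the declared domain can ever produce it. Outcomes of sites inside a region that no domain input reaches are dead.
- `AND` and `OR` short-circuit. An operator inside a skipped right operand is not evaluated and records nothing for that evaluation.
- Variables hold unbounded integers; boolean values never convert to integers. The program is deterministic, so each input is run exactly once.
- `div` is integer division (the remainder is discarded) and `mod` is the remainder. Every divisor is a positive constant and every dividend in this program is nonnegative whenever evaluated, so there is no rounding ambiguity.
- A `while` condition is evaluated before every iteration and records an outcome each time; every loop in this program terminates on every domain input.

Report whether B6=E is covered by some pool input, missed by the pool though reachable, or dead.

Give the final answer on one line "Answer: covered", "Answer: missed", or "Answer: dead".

B6=E is recorded by pool input(s) 1, 2, 5 -> covered

Answer: covered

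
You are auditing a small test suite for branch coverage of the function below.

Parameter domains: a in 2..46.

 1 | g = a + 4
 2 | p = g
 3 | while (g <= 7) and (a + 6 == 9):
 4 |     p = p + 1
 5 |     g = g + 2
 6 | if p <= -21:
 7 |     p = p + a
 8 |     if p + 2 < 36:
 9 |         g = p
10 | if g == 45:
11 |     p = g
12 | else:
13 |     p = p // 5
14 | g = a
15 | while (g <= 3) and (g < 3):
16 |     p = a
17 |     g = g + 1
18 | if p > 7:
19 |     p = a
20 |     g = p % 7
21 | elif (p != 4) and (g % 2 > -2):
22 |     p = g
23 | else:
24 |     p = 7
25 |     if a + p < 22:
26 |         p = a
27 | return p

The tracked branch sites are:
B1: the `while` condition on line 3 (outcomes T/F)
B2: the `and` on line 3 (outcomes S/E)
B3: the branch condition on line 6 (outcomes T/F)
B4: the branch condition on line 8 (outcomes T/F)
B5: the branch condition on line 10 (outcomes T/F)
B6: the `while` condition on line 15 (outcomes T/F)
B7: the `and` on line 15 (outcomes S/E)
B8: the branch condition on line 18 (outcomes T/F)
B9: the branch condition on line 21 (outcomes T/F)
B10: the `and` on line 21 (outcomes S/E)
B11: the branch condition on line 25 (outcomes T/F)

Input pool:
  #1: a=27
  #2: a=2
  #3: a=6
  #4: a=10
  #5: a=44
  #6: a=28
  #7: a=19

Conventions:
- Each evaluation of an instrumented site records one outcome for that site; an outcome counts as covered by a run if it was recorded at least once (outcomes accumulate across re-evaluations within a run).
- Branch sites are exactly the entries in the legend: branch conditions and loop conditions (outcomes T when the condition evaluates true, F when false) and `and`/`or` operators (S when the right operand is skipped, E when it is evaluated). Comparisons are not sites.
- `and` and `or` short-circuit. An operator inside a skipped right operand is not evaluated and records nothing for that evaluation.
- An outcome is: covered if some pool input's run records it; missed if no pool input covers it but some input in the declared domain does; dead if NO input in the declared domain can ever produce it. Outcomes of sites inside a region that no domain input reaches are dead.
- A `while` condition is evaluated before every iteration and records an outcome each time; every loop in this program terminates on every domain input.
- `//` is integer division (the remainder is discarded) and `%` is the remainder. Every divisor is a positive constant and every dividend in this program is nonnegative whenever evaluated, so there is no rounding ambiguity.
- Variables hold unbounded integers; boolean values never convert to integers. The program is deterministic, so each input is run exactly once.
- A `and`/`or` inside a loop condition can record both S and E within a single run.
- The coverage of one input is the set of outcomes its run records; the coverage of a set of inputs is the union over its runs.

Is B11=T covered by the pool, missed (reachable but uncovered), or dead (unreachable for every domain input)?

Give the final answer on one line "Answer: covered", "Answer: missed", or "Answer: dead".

no pool input records B11=T
checking all 45 inputs in the declared domain: B11=T is never recorded -> dead

Answer: dead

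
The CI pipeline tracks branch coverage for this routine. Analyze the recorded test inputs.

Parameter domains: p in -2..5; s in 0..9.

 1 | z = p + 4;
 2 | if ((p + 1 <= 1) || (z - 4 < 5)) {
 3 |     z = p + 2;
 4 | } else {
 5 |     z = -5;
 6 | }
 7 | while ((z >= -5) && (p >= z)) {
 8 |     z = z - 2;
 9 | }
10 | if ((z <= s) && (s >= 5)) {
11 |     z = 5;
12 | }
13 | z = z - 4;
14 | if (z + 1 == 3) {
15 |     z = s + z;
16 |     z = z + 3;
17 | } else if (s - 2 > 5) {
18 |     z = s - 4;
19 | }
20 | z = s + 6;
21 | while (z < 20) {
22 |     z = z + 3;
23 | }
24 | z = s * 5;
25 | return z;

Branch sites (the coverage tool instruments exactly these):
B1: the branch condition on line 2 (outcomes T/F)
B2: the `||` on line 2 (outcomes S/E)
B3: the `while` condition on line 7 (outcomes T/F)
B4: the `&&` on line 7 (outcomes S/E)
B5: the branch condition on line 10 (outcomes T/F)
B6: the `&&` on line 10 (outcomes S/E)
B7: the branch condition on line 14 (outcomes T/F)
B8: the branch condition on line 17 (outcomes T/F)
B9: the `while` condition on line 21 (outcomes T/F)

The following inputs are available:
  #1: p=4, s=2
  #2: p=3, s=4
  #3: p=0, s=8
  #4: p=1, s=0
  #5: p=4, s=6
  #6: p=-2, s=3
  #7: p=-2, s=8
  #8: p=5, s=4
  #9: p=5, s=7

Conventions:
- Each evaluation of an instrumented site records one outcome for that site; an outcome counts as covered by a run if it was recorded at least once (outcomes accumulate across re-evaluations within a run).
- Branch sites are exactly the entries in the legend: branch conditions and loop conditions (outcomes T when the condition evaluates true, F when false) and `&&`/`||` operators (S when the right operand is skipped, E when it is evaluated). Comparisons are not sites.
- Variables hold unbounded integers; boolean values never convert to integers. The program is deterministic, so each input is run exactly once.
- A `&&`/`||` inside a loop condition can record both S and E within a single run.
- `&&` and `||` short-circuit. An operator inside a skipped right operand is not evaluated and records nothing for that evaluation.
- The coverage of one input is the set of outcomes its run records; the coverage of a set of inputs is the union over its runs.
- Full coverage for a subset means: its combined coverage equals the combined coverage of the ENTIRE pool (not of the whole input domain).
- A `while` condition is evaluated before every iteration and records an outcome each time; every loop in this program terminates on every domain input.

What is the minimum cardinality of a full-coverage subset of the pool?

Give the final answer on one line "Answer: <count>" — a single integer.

test 1 (p=4, s=2) fires B2->E, B1->T, B4->E, B3->F, B6->S, B5->F, B7->T, B9->T, B9->T, B9->T, B9->T, B9->F; hits B1=T, B2=E, B3=F, B4=E, B5=F, B6=S, B7=T, B9=T, B9=F
test 2 (p=3, s=4) fires B2->E, B1->T, B4->E, B3->F, B6->S, B5->F, B7->F, B8->F, B9->T, B9->T, B9->T, B9->T, B9->F; hits B1=T, B2=E, B3=F, B4=E, B5=F, B6=S, B7=F, B8=F, B9=T, B9=F
test 3 (p=0, s=8) fires B2->S, B1->T, B4->E, B3->F, B6->E, B5->T, B7->F, B8->T, B9->T, B9->T, B9->F; hits B1=T, B2=S, B3=F, B4=E, B5=T, B6=E, B7=F, B8=T, B9=T, B9=F
test 4 (p=1, s=0) fires B2->E, B1->T, B4->E, B3->F, B6->S, B5->F, B7->F, B8->F, B9->T, B9->T, B9->T, B9->T, B9->T, B9->F; hits B1=T, B2=E, B3=F, B4=E, B5=F, B6=S, B7=F, B8=F, B9=T, B9=F
test 5 (p=4, s=6) fires B2->E, B1->T, B4->E, B3->F, B6->E, B5->T, B7->F, B8->F, B9->T, B9->T, B9->T, B9->F; hits B1=T, B2=E, B3=F, B4=E, B5=T, B6=E, B7=F, B8=F, B9=T, B9=F
test 6 (p=-2, s=3) fires B2->S, B1->T, B4->E, B3->F, B6->E, B5->F, B7->F, B8->F, B9->T, B9->T, B9->T, B9->T, B9->F; hits B1=T, B2=S, B3=F, B4=E, B5=F, B6=E, B7=F, B8=F, B9=T, B9=F
test 7 (p=-2, s=8) fires B2->S, B1->T, B4->E, B3->F, B6->E, B5->T, B7->F, B8->T, B9->T, B9->T, B9->F; hits B1=T, B2=S, B3=F, B4=E, B5=T, B6=E, B7=F, B8=T, B9=T, B9=F
test 8 (p=5, s=4) fires B2->E, B1->F, B4->E, B3->T, B4->S, B3->F, B6->E, B5->F, B7->F, B8->F, B9->T, B9->T, B9->T, B9->T, ...; hits B1=F, B2=E, B3=T, B3=F, B4=S, B4=E, B5=F, B6=E, B7=F, B8=F, B9=T, B9=F
test 9 (p=5, s=7) fires B2->E, B1->F, B4->E, B3->T, B4->S, B3->F, B6->E, B5->T, B7->F, B8->F, B9->T, B9->T, B9->T, B9->F; hits B1=F, B2=E, B3=T, B3=F, B4=S, B4=E, B5=T, B6=E, B7=F, B8=F, B9=T, B9=F
union over all inputs: B1=T, B1=F, B2=S, B2=E, B3=T, B3=F, B4=S, B4=E, B5=T, B5=F, B6=S, B6=E, B7=T, B7=F, B8=T, B8=F, B9=T, B9=F (18 outcomes)
no size-1 subset reaches all 18 outcomes (best union: 12/18)
no size-2 subset reaches all 18 outcomes (best union: 16/18)
the canonical winner is {1, 3, 8}: size 3, full 18-outcome coverage, earliest index list among size-3 covers

Answer: 3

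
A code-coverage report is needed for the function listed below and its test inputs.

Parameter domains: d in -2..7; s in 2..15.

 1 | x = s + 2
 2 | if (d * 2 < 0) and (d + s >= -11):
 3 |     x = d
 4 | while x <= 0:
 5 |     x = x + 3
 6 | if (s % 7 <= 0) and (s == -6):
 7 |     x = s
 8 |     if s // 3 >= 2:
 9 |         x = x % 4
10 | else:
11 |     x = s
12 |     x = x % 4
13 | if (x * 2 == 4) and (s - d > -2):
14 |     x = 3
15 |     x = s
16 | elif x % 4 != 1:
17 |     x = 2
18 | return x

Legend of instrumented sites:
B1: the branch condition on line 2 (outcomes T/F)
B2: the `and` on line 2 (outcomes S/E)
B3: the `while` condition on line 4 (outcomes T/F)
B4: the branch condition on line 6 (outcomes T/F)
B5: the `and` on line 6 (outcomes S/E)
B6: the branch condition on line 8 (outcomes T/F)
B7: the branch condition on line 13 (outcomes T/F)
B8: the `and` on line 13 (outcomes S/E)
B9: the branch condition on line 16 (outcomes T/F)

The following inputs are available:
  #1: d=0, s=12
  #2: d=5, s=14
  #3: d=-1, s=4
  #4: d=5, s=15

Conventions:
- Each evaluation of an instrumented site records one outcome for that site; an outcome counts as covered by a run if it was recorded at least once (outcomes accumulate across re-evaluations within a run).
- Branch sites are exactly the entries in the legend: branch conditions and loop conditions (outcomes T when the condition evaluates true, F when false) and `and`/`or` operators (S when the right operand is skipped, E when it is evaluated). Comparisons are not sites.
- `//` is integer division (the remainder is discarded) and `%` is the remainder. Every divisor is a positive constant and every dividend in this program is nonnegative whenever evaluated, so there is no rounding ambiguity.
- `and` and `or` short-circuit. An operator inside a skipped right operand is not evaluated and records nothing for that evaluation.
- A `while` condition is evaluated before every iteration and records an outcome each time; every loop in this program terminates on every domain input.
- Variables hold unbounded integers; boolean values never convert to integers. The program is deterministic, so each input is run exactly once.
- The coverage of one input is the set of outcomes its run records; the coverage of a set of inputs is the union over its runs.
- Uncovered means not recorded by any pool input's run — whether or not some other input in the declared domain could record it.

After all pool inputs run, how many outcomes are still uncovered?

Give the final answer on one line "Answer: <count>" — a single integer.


#1 (d=0, s=12) -> B2->S, B1->F, B3->F, B5->S, B4->F, B8->S, B7->F, B9->T; covered: B1=F, B2=S, B3=F, B4=F, B5=S, B7=F, B8=S, B9=T
#2 (d=5, s=14) -> B2->S, B1->F, B3->F, B5->E, B4->F, B8->E, B7->T; covered: B1=F, B2=S, B3=F, B4=F, B5=E, B7=T, B8=E
#3 (d=-1, s=4) -> B2->E, B1->T, B3->T, B3->F, B5->S, B4->F, B8->S, B7->F, B9->T; covered: B1=T, B2=E, B3=T, B3=F, B4=F, B5=S, B7=F, B8=S, B9=T
#4 (d=5, s=15) -> B2->S, B1->F, B3->F, B5->S, B4->F, B8->S, B7->F, B9->T; covered: B1=F, B2=S, B3=F, B4=F, B5=S, B7=F, B8=S, B9=T
union over the pool: B1=T, B1=F, B2=S, B2=E, B3=T, B3=F, B4=F, B5=S, B5=E, B7=T, B7=F, B8=S, B8=E, B9=T
uncovered (4 of 18): B4=T, B6=T, B6=F, B9=F
Answer: 4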